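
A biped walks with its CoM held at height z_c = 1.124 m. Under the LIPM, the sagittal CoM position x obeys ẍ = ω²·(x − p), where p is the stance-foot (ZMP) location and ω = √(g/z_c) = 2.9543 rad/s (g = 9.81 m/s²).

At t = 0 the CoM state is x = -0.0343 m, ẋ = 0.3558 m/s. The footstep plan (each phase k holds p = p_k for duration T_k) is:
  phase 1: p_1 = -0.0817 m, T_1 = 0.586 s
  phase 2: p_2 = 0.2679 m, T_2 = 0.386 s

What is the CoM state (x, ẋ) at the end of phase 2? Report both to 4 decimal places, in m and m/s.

phase 1: p=-0.0817, T=0.586, ωT=1.731220, cosh=2.912303, sinh=2.735235; start (x,ẋ)=(-0.034300, 0.355800) → end (x,ẋ)=(0.385760, 1.419223)
phase 2: p=0.2679, T=0.386, ωT=1.140360, cosh=1.723799, sinh=1.404095; start (x,ẋ)=(0.385760, 1.419223) → end (x,ẋ)=(1.145584, 2.935353)

x = 1.1456, ẋ = 2.9354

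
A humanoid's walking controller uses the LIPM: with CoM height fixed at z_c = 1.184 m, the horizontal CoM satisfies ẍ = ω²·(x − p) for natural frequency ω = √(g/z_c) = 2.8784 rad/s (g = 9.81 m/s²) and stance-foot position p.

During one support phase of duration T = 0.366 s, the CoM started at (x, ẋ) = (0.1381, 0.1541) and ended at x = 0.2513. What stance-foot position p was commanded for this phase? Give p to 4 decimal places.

p = 0.0628

ωT = 2.8784·0.366 = 1.053494; cosh(ωT) = 1.608186, sinh(ωT) = 1.259469
x(T) = p + (x₀−p)·cosh(ωT) + (ẋ₀/ω)·sinh(ωT) ⇒ p·(1 − cosh) = x(T) − x₀·cosh − (ẋ₀/ω)·sinh
numerator   = 0.2513 − (0.1381)·1.608186 − (0.1541/2.8784)·1.259469 = -0.038218
denominator = 1 − 1.608186 = -0.608186
p = -0.038218 / -0.608186 = 0.0628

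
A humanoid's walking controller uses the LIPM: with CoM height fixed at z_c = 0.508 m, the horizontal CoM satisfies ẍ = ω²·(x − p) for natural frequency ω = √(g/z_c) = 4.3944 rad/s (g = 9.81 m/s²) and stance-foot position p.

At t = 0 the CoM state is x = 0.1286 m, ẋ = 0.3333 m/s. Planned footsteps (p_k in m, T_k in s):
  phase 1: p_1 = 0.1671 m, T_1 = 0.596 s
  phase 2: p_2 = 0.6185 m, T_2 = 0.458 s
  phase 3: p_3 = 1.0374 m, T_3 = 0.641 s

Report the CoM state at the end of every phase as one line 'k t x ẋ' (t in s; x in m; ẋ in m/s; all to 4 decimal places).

1 0.5960 0.4192 1.1444
2 1.0540 0.8164 1.1396
3 1.6950 1.3434 1.4711

phase 1: p=0.1671, T=0.596, ωT=2.619062, cosh=6.897861, sinh=6.824990; start (x,ẋ)=(0.128600, 0.333300) → end (x,ẋ)=(0.419184, 1.144375)
phase 2: p=0.6185, T=0.458, ωT=2.012635, cosh=3.808323, sinh=3.674687; start (x,ẋ)=(0.419184, 1.144375) → end (x,ẋ)=(0.816391, 1.139590)
phase 3: p=1.0374, T=0.641, ωT=2.816810, cosh=8.391610, sinh=8.331814; start (x,ẋ)=(0.816391, 1.139590) → end (x,ẋ)=(1.343448, 1.471116)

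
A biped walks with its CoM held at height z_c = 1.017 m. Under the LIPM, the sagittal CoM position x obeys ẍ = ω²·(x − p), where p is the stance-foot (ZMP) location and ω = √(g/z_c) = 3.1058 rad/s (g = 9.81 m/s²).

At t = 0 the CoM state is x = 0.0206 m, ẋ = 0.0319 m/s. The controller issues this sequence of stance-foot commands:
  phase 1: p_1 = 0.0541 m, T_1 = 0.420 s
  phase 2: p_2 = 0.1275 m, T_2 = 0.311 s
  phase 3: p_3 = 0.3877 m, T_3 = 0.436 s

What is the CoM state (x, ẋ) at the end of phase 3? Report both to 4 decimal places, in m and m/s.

phase 1: p=0.0541, T=0.420, ωT=1.304436, cosh=1.978468, sinh=1.707142; start (x,ẋ)=(0.020600, 0.031900) → end (x,ẋ)=(0.005356, -0.114505)
phase 2: p=0.1275, T=0.311, ωT=0.965904, cosh=1.503900, sinh=1.123261; start (x,ẋ)=(0.005356, -0.114505) → end (x,ẋ)=(-0.097606, -0.598320)
phase 3: p=0.3877, T=0.436, ωT=1.354129, cosh=2.065779, sinh=1.807606; start (x,ẋ)=(-0.097606, -0.598320) → end (x,ẋ)=(-0.963062, -3.960535)

x = -0.9631, ẋ = -3.9605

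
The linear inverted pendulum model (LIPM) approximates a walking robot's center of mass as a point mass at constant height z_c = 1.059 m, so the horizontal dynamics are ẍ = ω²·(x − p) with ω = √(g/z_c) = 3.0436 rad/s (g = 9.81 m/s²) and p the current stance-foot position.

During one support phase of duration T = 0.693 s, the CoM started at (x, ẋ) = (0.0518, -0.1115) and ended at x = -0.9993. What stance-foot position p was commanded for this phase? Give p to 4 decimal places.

p = 0.3354

ωT = 3.0436·0.693 = 2.109215; cosh(ωT) = 4.181550, sinh(ωT) = 4.060217
x(T) = p + (x₀−p)·cosh(ωT) + (ẋ₀/ω)·sinh(ωT) ⇒ p·(1 − cosh) = x(T) − x₀·cosh − (ẋ₀/ω)·sinh
numerator   = -0.9993 − (0.0518)·4.181550 − (-0.1115/3.0436)·4.060217 = -1.067161
denominator = 1 − 4.181550 = -3.181550
p = -1.067161 / -3.181550 = 0.3354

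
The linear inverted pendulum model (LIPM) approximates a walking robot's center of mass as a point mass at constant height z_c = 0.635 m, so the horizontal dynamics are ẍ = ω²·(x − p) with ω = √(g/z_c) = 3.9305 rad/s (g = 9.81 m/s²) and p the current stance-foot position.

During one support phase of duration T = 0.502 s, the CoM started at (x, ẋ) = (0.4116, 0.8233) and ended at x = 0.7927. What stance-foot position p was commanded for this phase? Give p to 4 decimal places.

ωT = 3.9305·0.502 = 1.973111; cosh(ωT) = 3.666021, sinh(ωT) = 3.526998
x(T) = p + (x₀−p)·cosh(ωT) + (ẋ₀/ω)·sinh(ωT) ⇒ p·(1 − cosh) = x(T) − x₀·cosh − (ẋ₀/ω)·sinh
numerator   = 0.7927 − (0.4116)·3.666021 − (0.8233/3.9305)·3.526998 = -1.455015
denominator = 1 − 3.666021 = -2.666021
p = -1.455015 / -2.666021 = 0.5458

p = 0.5458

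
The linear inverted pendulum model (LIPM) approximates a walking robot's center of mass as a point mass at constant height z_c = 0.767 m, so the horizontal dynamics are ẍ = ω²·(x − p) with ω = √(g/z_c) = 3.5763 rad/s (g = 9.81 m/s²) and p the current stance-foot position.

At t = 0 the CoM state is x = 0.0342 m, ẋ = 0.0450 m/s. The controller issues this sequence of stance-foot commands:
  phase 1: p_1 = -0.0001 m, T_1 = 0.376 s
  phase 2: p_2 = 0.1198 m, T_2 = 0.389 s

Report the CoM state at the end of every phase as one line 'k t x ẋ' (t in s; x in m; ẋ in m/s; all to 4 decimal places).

phase 1: p=-0.0001, T=0.376, ωT=1.344689, cosh=2.048807, sinh=1.788186; start (x,ẋ)=(0.034200, 0.045000) → end (x,ẋ)=(0.092675, 0.311548)
phase 2: p=0.1198, T=0.389, ωT=1.391181, cosh=2.134187, sinh=1.885406; start (x,ẋ)=(0.092675, 0.311548) → end (x,ẋ)=(0.226155, 0.482000)

1 0.3760 0.0927 0.3115
2 0.7650 0.2262 0.4820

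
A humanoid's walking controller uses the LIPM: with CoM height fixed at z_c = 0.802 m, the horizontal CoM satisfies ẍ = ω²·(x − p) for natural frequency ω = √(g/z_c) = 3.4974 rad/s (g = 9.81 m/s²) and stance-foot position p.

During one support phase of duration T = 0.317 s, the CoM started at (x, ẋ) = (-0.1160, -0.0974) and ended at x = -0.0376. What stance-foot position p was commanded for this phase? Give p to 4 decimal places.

ωT = 3.4974·0.317 = 1.108676; cosh(ωT) = 1.680169, sinh(ωT) = 1.350174
x(T) = p + (x₀−p)·cosh(ωT) + (ẋ₀/ω)·sinh(ωT) ⇒ p·(1 − cosh) = x(T) − x₀·cosh − (ẋ₀/ω)·sinh
numerator   = -0.0376 − (-0.1160)·1.680169 − (-0.0974/3.4974)·1.350174 = 0.194901
denominator = 1 − 1.680169 = -0.680169
p = 0.194901 / -0.680169 = -0.2865

p = -0.2865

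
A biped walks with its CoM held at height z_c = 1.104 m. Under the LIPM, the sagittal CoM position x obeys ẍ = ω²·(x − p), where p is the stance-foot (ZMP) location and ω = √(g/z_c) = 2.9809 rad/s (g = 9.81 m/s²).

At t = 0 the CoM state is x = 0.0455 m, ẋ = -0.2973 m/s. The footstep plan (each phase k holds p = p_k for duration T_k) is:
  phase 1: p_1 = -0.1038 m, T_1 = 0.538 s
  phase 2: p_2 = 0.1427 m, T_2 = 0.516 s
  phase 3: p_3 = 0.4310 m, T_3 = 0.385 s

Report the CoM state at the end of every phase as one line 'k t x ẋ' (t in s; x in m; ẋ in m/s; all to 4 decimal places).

phase 1: p=-0.1038, T=0.538, ωT=1.603724, cosh=2.586329, sinh=2.385183; start (x,ẋ)=(0.045500, -0.297300) → end (x,ẋ)=(0.044453, 0.292606)
phase 2: p=0.1427, T=0.516, ωT=1.538144, cosh=2.435361, sinh=2.220582; start (x,ẋ)=(0.044453, 0.292606) → end (x,ẋ)=(0.121406, 0.062271)
phase 3: p=0.4310, T=0.385, ωT=1.147647, cosh=1.734076, sinh=1.416693; start (x,ẋ)=(0.121406, 0.062271) → end (x,ẋ)=(-0.076265, -1.199441)

1 0.5380 0.0445 0.2926
2 1.0540 0.1214 0.0623
3 1.4390 -0.0763 -1.1994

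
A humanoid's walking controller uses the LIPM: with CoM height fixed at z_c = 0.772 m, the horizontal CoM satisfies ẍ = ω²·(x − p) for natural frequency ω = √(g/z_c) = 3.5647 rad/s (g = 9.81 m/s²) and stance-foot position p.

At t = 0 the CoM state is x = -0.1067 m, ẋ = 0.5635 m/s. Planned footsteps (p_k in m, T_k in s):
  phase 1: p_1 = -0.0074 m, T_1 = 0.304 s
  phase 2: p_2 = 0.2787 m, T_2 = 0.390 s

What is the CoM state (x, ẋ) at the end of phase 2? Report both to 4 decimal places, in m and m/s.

x = 0.0066, ẋ = -0.6387

phase 1: p=-0.0074, T=0.304, ωT=1.083669, cosh=1.646927, sinh=1.308575; start (x,ẋ)=(-0.106700, 0.563500) → end (x,ẋ)=(0.035917, 0.464841)
phase 2: p=0.2787, T=0.390, ωT=1.390233, cosh=2.132401, sinh=1.883384; start (x,ẋ)=(0.035917, 0.464841) → end (x,ẋ)=(0.006584, -0.638745)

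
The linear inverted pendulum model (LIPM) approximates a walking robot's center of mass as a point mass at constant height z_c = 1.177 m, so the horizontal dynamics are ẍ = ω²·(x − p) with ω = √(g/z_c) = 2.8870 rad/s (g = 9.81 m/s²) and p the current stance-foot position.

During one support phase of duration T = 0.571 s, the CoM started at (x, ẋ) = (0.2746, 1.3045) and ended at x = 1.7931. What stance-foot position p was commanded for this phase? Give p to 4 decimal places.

ωT = 2.8870·0.571 = 1.648477; cosh(ωT) = 2.695699, sinh(ωT) = 2.503357
x(T) = p + (x₀−p)·cosh(ωT) + (ẋ₀/ω)·sinh(ωT) ⇒ p·(1 − cosh) = x(T) − x₀·cosh − (ẋ₀/ω)·sinh
numerator   = 1.7931 − (0.2746)·2.695699 − (1.3045/2.8870)·2.503357 = -0.078288
denominator = 1 − 2.695699 = -1.695699
p = -0.078288 / -1.695699 = 0.0462

p = 0.0462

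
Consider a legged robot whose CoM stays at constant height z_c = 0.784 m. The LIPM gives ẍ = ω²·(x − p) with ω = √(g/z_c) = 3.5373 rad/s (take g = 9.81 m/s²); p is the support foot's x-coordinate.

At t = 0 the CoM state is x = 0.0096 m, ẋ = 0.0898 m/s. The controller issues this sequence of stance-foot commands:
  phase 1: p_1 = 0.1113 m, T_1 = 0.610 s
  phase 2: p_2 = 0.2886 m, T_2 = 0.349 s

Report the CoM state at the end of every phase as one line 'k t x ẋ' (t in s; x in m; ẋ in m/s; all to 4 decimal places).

1 0.6100 -0.2262 -1.1418
2 0.9590 -1.1785 -4.9921

phase 1: p=0.1113, T=0.610, ωT=2.157753, cosh=4.383630, sinh=4.268045; start (x,ẋ)=(0.009600, 0.089800) → end (x,ẋ)=(-0.226164, -1.141751)
phase 2: p=0.2886, T=0.349, ωT=1.234518, cosh=1.863848, sinh=1.572873; start (x,ẋ)=(-0.226164, -1.141751) → end (x,ẋ)=(-1.178525, -4.992055)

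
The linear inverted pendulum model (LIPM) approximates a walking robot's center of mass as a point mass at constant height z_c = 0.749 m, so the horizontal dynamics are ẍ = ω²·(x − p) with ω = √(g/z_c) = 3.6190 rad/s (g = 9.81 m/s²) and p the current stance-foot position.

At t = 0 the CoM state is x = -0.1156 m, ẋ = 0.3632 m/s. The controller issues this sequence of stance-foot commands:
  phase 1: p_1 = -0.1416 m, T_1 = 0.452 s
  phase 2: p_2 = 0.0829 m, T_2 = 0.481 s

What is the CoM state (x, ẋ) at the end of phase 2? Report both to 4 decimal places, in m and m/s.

phase 1: p=-0.1416, T=0.452, ωT=1.635788, cosh=2.664150, sinh=2.469351; start (x,ẋ)=(-0.115600, 0.363200) → end (x,ẋ)=(0.175490, 1.199971)
phase 2: p=0.0829, T=0.481, ωT=1.740739, cosh=2.938473, sinh=2.763082; start (x,ẋ)=(0.175490, 1.199971) → end (x,ẋ)=(1.271143, 4.451944)

x = 1.2711, ẋ = 4.4519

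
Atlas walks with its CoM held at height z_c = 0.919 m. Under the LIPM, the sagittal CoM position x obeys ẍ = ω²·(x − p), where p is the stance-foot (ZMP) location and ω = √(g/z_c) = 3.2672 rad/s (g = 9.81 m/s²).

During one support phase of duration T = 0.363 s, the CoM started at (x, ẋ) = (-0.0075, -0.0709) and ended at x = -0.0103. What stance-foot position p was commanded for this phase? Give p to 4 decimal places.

p = -0.0447

ωT = 3.2672·0.363 = 1.185994; cosh(ωT) = 1.789690, sinh(ωT) = 1.484248
x(T) = p + (x₀−p)·cosh(ωT) + (ẋ₀/ω)·sinh(ωT) ⇒ p·(1 − cosh) = x(T) − x₀·cosh − (ẋ₀/ω)·sinh
numerator   = -0.0103 − (-0.0075)·1.789690 − (-0.0709/3.2672)·1.484248 = 0.035332
denominator = 1 − 1.789690 = -0.789690
p = 0.035332 / -0.789690 = -0.0447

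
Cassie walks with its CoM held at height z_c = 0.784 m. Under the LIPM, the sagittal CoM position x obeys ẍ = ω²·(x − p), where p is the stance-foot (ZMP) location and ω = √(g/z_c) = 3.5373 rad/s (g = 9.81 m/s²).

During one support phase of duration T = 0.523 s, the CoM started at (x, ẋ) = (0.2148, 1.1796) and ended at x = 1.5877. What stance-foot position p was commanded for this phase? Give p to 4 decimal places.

p = 0.0648

ωT = 3.5373·0.523 = 1.850008; cosh(ωT) = 3.258553, sinh(ωT) = 3.101317
x(T) = p + (x₀−p)·cosh(ωT) + (ẋ₀/ω)·sinh(ωT) ⇒ p·(1 − cosh) = x(T) − x₀·cosh − (ẋ₀/ω)·sinh
numerator   = 1.5877 − (0.2148)·3.258553 − (1.1796/3.5373)·3.101317 = -0.146448
denominator = 1 − 3.258553 = -2.258553
p = -0.146448 / -2.258553 = 0.0648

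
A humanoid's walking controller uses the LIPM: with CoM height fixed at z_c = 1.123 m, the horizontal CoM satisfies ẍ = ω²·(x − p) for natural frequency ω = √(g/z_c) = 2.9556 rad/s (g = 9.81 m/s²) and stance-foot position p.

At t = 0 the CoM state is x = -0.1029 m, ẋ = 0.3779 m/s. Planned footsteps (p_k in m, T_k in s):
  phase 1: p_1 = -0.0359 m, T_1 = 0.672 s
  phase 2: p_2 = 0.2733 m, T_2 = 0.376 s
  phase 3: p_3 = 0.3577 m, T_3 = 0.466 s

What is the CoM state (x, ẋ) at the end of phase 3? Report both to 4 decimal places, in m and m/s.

phase 1: p=-0.0359, T=0.672, ωT=1.986163, cosh=3.712370, sinh=3.575149; start (x,ẋ)=(-0.102900, 0.377900) → end (x,ẋ)=(0.172486, 0.694935)
phase 2: p=0.2733, T=0.376, ωT=1.111306, cosh=1.683726, sinh=1.354597; start (x,ẋ)=(0.172486, 0.694935) → end (x,ẋ)=(0.422056, 0.766457)
phase 3: p=0.3577, T=0.466, ωT=1.377310, cosh=2.108239, sinh=1.855983; start (x,ẋ)=(0.422056, 0.766457) → end (x,ẋ)=(0.974679, 1.968905)

x = 0.9747, ẋ = 1.9689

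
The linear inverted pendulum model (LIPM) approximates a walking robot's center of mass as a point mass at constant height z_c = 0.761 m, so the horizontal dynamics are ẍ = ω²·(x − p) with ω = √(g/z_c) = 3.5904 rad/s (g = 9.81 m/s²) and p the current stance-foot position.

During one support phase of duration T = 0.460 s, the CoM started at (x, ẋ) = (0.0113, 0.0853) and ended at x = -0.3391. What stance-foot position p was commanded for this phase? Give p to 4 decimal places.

p = 0.2520

ωT = 3.5904·0.460 = 1.651584; cosh(ωT) = 2.703490, sinh(ωT) = 2.511744
x(T) = p + (x₀−p)·cosh(ωT) + (ẋ₀/ω)·sinh(ωT) ⇒ p·(1 − cosh) = x(T) − x₀·cosh − (ẋ₀/ω)·sinh
numerator   = -0.3391 − (0.0113)·2.703490 − (0.0853/3.5904)·2.511744 = -0.429323
denominator = 1 − 2.703490 = -1.703490
p = -0.429323 / -1.703490 = 0.2520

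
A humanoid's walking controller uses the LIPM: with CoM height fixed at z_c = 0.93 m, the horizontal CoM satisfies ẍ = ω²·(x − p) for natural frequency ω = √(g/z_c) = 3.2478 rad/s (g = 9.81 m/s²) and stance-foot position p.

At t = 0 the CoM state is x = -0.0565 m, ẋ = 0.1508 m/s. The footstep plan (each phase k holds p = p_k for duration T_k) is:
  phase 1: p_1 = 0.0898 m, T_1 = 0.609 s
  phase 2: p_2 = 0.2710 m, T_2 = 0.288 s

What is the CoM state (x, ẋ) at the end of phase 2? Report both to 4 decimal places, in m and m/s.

phase 1: p=0.0898, T=0.609, ωT=1.977910, cosh=3.682990, sinh=3.544632; start (x,ẋ)=(-0.056500, 0.150800) → end (x,ẋ)=(-0.284439, -1.128848)
phase 2: p=0.2710, T=0.288, ωT=0.935366, cosh=1.470294, sinh=1.077852; start (x,ẋ)=(-0.284439, -1.128848) → end (x,ẋ)=(-0.920292, -3.604137)

x = -0.9203, ẋ = -3.6041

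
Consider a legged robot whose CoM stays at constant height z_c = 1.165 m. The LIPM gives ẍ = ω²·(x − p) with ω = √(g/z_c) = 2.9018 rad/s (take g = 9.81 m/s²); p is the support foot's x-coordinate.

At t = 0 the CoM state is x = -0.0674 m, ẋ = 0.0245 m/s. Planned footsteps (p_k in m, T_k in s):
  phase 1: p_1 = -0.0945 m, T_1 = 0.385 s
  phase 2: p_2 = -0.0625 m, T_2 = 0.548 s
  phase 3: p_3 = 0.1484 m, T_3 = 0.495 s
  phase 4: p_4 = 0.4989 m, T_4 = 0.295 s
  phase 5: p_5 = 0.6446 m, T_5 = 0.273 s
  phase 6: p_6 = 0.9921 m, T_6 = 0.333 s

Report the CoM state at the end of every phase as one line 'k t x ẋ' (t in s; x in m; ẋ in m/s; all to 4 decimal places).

phase 1: p=-0.0945, T=0.385, ωT=1.117193, cosh=1.691730, sinh=1.364533; start (x,ẋ)=(-0.067400, 0.024500) → end (x,ẋ)=(-0.037133, 0.148753)
phase 2: p=-0.0625, T=0.548, ωT=1.590186, cosh=2.554275, sinh=2.350388; start (x,ẋ)=(-0.037133, 0.148753) → end (x,ẋ)=(0.122780, 0.552965)
phase 3: p=0.1484, T=0.495, ωT=1.436391, cosh=2.221638, sinh=1.983853; start (x,ẋ)=(0.122780, 0.552965) → end (x,ẋ)=(0.469522, 1.080997)
phase 4: p=0.4989, T=0.295, ωT=0.856031, cosh=1.389322, sinh=0.964477; start (x,ẋ)=(0.469522, 1.080997) → end (x,ẋ)=(0.817378, 1.419633)
phase 5: p=0.6446, T=0.273, ωT=0.792191, cosh=1.330541, sinh=0.877689; start (x,ẋ)=(0.817378, 1.419633) → end (x,ẋ)=(1.303876, 2.328925)
phase 6: p=0.9921, T=0.333, ωT=0.966299, cosh=1.504344, sinh=1.123856; start (x,ẋ)=(1.303876, 2.328925) → end (x,ẋ)=(2.363102, 4.520271)

1 0.3850 -0.0371 0.1488
2 0.9330 0.1228 0.5530
3 1.4280 0.4695 1.0810
4 1.7230 0.8174 1.4196
5 1.9960 1.3039 2.3289
6 2.3290 2.3631 4.5203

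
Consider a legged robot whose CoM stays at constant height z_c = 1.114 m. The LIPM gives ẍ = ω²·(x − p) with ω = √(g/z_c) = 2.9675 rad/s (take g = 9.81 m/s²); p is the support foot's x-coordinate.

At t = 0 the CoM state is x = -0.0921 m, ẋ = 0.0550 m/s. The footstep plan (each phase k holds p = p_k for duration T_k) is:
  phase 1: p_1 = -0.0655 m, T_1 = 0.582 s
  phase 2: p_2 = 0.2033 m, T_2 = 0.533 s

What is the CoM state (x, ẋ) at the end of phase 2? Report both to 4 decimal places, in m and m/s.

x = -0.5891, ẋ = -2.1824

phase 1: p=-0.0655, T=0.582, ωT=1.727085, cosh=2.901019, sinh=2.723217; start (x,ẋ)=(-0.092100, 0.055000) → end (x,ẋ)=(-0.092195, -0.055402)
phase 2: p=0.2033, T=0.533, ωT=1.581678, cosh=2.534368, sinh=2.328738; start (x,ẋ)=(-0.092195, -0.055402) → end (x,ẋ)=(-0.589069, -2.182435)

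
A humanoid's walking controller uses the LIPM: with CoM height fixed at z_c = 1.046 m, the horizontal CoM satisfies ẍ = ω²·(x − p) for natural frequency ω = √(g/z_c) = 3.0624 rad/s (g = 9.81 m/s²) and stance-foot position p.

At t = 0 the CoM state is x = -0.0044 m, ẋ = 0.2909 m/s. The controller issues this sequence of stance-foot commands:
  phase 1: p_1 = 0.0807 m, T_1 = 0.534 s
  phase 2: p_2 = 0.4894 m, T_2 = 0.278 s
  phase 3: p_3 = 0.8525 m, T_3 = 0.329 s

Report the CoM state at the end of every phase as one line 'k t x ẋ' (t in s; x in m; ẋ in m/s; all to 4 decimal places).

1 0.5340 0.0885 0.1315
2 0.8120 -0.0246 -0.9940
3 1.1410 -0.8940 -4.7307

phase 1: p=0.0807, T=0.534, ωT=1.635322, cosh=2.662999, sinh=2.468109; start (x,ẋ)=(-0.004400, 0.290900) → end (x,ẋ)=(0.088527, 0.131452)
phase 2: p=0.4894, T=0.278, ωT=0.851347, cosh=1.384820, sinh=0.957981; start (x,ẋ)=(0.088527, 0.131452) → end (x,ẋ)=(-0.024617, -0.994013)
phase 3: p=0.8525, T=0.329, ωT=1.007530, cosh=1.551973, sinh=1.186853; start (x,ẋ)=(-0.024617, -0.994013) → end (x,ẋ)=(-0.893998, -4.730668)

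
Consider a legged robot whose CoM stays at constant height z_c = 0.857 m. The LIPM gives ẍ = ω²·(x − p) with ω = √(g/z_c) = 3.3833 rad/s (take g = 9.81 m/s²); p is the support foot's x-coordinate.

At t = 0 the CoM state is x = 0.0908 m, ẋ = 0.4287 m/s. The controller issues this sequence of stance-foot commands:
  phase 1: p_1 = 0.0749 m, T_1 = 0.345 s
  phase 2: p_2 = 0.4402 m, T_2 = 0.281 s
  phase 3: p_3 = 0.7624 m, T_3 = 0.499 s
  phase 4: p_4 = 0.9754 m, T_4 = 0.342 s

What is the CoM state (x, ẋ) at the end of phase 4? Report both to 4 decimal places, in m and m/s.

x = -0.1141, ẋ = -3.3658

phase 1: p=0.0749, T=0.345, ωT=1.167239, cosh=1.762166, sinh=1.450941; start (x,ẋ)=(0.090800, 0.428700) → end (x,ẋ)=(0.286768, 0.833493)
phase 2: p=0.4402, T=0.281, ωT=0.950707, cosh=1.487003, sinh=1.100536; start (x,ẋ)=(0.286768, 0.833493) → end (x,ẋ)=(0.483169, 0.668112)
phase 3: p=0.7624, T=0.499, ωT=1.688267, cosh=2.797467, sinh=2.612628; start (x,ẋ)=(0.483169, 0.668112) → end (x,ẋ)=(0.497185, -0.599187)
phase 4: p=0.9754, T=0.342, ωT=1.157089, cosh=1.747530, sinh=1.433130; start (x,ẋ)=(0.497185, -0.599187) → end (x,ẋ)=(-0.114104, -3.365822)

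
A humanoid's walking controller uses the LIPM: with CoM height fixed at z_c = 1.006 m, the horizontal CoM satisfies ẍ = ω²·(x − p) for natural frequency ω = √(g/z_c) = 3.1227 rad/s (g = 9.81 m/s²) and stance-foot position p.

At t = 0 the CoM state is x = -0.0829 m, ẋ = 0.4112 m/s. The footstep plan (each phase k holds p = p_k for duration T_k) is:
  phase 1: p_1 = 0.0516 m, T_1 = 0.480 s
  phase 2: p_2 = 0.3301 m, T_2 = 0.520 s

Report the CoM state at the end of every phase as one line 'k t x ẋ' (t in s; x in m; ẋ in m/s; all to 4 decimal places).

1 0.4800 0.0156 0.0731
2 1.0000 -0.4415 -2.2016

phase 1: p=0.0516, T=0.480, ωT=1.498896, cosh=2.350060, sinh=2.126684; start (x,ẋ)=(-0.082900, 0.411200) → end (x,ẋ)=(0.015561, 0.073131)
phase 2: p=0.3301, T=0.520, ωT=1.623804, cosh=2.634748, sinh=2.437601; start (x,ẋ)=(0.015561, 0.073131) → end (x,ẋ)=(-0.441546, -2.201560)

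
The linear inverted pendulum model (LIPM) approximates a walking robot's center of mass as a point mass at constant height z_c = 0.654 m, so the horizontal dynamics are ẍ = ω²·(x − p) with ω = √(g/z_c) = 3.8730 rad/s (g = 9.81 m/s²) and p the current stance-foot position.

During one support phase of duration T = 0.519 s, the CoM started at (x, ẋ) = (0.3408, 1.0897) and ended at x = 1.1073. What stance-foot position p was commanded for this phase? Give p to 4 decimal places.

p = 0.4354

ωT = 3.8730·0.519 = 2.010087; cosh(ωT) = 3.798972, sinh(ωT) = 3.664995
x(T) = p + (x₀−p)·cosh(ωT) + (ẋ₀/ω)·sinh(ωT) ⇒ p·(1 − cosh) = x(T) − x₀·cosh − (ẋ₀/ω)·sinh
numerator   = 1.1073 − (0.3408)·3.798972 − (1.0897/3.8730)·3.664995 = -1.218566
denominator = 1 − 3.798972 = -2.798972
p = -1.218566 / -2.798972 = 0.4354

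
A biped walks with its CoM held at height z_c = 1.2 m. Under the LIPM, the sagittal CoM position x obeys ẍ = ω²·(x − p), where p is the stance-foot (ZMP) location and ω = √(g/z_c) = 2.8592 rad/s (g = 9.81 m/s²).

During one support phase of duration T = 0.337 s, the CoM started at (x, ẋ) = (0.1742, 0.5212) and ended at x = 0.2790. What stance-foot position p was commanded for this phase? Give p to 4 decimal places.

p = 0.3723

ωT = 2.8592·0.337 = 0.963550; cosh(ωT) = 1.501261, sinh(ωT) = 1.119725
x(T) = p + (x₀−p)·cosh(ωT) + (ẋ₀/ω)·sinh(ωT) ⇒ p·(1 − cosh) = x(T) − x₀·cosh − (ẋ₀/ω)·sinh
numerator   = 0.2790 − (0.1742)·1.501261 − (0.5212/2.8592)·1.119725 = -0.186633
denominator = 1 − 1.501261 = -0.501261
p = -0.186633 / -0.501261 = 0.3723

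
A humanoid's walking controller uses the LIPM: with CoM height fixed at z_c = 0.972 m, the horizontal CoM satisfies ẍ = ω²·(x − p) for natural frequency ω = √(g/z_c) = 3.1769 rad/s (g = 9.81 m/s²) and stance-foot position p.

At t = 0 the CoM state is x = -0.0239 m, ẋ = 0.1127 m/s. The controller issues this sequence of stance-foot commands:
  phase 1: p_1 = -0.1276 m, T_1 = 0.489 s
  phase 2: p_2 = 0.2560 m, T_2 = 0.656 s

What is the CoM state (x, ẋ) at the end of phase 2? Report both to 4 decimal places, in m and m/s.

phase 1: p=-0.1276, T=0.489, ωT=1.553504, cosh=2.469757, sinh=2.258252; start (x,ẋ)=(-0.023900, 0.112700) → end (x,ẋ)=(0.208625, 1.022310)
phase 2: p=0.2560, T=0.656, ωT=2.084046, cosh=4.080675, sinh=3.956249; start (x,ẋ)=(0.208625, 1.022310) → end (x,ẋ)=(1.335778, 3.576277)

x = 1.3358, ẋ = 3.5763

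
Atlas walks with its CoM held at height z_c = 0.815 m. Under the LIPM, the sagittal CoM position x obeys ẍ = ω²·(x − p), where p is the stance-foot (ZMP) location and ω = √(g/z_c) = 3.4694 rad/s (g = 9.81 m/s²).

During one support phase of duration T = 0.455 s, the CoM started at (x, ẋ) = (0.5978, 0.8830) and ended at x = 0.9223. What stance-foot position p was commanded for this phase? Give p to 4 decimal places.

p = 0.7721

ωT = 3.4694·0.455 = 1.578577; cosh(ωT) = 2.527160, sinh(ωT) = 2.320892
x(T) = p + (x₀−p)·cosh(ωT) + (ẋ₀/ω)·sinh(ωT) ⇒ p·(1 − cosh) = x(T) − x₀·cosh − (ẋ₀/ω)·sinh
numerator   = 0.9223 − (0.5978)·2.527160 − (0.8830/3.4694)·2.320892 = -1.179129
denominator = 1 − 2.527160 = -1.527160
p = -1.179129 / -1.527160 = 0.7721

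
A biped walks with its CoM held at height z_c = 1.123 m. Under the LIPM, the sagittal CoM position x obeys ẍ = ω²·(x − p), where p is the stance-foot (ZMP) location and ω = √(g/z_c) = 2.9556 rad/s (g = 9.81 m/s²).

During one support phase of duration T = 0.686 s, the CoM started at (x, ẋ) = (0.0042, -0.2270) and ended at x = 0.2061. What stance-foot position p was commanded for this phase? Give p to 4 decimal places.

p = -0.1664

ωT = 2.9556·0.686 = 2.027542; cosh(ωT) = 3.863525, sinh(ωT) = 3.731866
x(T) = p + (x₀−p)·cosh(ωT) + (ẋ₀/ω)·sinh(ωT) ⇒ p·(1 − cosh) = x(T) − x₀·cosh − (ẋ₀/ω)·sinh
numerator   = 0.2061 − (0.0042)·3.863525 − (-0.2270/2.9556)·3.731866 = 0.476493
denominator = 1 − 3.863525 = -2.863525
p = 0.476493 / -2.863525 = -0.1664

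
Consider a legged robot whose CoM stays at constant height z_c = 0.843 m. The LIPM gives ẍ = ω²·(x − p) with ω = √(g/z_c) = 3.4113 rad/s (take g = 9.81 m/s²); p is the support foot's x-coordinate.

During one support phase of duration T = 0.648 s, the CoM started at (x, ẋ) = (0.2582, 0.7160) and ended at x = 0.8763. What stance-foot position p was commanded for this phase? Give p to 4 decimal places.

ωT = 3.4113·0.648 = 2.210522; cosh(ωT) = 4.615062, sinh(ωT) = 4.505418
x(T) = p + (x₀−p)·cosh(ωT) + (ẋ₀/ω)·sinh(ωT) ⇒ p·(1 − cosh) = x(T) − x₀·cosh − (ẋ₀/ω)·sinh
numerator   = 0.8763 − (0.2582)·4.615062 − (0.7160/3.4113)·4.505418 = -1.260954
denominator = 1 − 4.615062 = -3.615062
p = -1.260954 / -3.615062 = 0.3488

p = 0.3488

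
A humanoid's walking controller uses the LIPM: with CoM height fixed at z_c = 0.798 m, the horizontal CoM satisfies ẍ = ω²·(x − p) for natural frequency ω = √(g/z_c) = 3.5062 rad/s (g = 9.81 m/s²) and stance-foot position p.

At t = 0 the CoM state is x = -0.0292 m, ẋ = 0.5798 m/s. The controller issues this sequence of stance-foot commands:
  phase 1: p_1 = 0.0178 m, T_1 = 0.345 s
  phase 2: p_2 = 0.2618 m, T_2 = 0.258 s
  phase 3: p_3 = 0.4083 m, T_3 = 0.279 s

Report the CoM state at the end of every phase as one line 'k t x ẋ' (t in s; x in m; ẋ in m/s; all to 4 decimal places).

1 0.3450 0.1845 0.8067
2 0.6030 0.3884 0.8799
3 0.8820 0.6646 1.2558

phase 1: p=0.0178, T=0.345, ωT=1.209639, cosh=1.825290, sinh=1.526985; start (x,ẋ)=(-0.029200, 0.579800) → end (x,ẋ)=(0.184520, 0.806669)
phase 2: p=0.2618, T=0.258, ωT=0.904600, cosh=1.437823, sinh=1.033119; start (x,ẋ)=(0.184520, 0.806669) → end (x,ẋ)=(0.388374, 0.879914)
phase 3: p=0.4083, T=0.279, ωT=0.978230, cosh=1.517860, sinh=1.141884; start (x,ẋ)=(0.388374, 0.879914) → end (x,ẋ)=(0.664622, 1.255810)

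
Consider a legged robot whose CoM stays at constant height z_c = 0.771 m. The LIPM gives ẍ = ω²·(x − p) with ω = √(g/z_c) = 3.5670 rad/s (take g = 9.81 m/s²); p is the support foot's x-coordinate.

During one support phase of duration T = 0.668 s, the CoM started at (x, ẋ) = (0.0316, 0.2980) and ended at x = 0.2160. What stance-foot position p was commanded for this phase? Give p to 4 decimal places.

p = 0.0908

ωT = 3.5670·0.668 = 2.382756; cosh(ωT) = 5.463509, sinh(ωT) = 5.371213
x(T) = p + (x₀−p)·cosh(ωT) + (ẋ₀/ω)·sinh(ωT) ⇒ p·(1 − cosh) = x(T) − x₀·cosh − (ẋ₀/ω)·sinh
numerator   = 0.2160 − (0.0316)·5.463509 − (0.2980/3.5670)·5.371213 = -0.405377
denominator = 1 − 5.463509 = -4.463509
p = -0.405377 / -4.463509 = 0.0908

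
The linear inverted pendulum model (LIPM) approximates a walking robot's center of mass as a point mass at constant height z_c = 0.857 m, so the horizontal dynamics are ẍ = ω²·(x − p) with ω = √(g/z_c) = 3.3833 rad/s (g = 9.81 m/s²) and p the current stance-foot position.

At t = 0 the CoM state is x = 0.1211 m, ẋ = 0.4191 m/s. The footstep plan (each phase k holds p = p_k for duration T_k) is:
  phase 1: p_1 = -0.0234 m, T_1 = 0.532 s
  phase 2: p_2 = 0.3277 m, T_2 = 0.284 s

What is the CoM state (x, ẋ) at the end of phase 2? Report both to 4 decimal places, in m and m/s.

x = 1.9241, ẋ = 5.8511

phase 1: p=-0.0234, T=0.532, ωT=1.799916, cosh=3.107225, sinh=2.941912; start (x,ẋ)=(0.121100, 0.419100) → end (x,ẋ)=(0.790018, 2.740500)
phase 2: p=0.3277, T=0.284, ωT=0.960857, cosh=1.498250, sinh=1.115686; start (x,ẋ)=(0.790018, 2.740500) → end (x,ẋ)=(1.924082, 5.851067)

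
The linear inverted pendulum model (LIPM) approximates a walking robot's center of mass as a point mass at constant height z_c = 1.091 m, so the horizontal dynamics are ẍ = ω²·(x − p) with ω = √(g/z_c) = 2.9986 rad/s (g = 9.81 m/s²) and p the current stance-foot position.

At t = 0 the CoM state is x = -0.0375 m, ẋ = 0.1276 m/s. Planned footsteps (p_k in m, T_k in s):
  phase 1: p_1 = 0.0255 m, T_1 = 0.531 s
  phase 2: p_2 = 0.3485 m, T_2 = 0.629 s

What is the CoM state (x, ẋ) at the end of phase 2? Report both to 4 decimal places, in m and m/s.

phase 1: p=0.0255, T=0.531, ωT=1.592257, cosh=2.559147, sinh=2.355681; start (x,ẋ)=(-0.037500, 0.127600) → end (x,ẋ)=(-0.035485, -0.118469)
phase 2: p=0.3485, T=0.629, ωT=1.886119, cosh=3.372695, sinh=3.221036; start (x,ẋ)=(-0.035485, -0.118469) → end (x,ẋ)=(-1.073819, -4.108311)

x = -1.0738, ẋ = -4.1083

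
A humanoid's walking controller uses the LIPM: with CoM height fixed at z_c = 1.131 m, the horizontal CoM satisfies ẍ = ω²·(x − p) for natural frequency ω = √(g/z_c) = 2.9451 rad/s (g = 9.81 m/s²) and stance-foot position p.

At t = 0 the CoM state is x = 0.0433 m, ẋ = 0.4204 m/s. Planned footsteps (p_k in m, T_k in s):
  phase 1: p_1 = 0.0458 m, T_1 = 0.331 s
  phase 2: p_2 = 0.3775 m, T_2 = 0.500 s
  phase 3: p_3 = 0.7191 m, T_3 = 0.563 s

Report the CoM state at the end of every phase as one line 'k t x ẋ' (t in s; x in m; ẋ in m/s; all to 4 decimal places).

phase 1: p=0.0458, T=0.331, ωT=0.974828, cosh=1.513984, sinh=1.136727; start (x,ẋ)=(0.043300, 0.420400) → end (x,ẋ)=(0.204278, 0.628110)
phase 2: p=0.3775, T=0.500, ωT=1.472550, cosh=2.294840, sinh=2.065500; start (x,ẋ)=(0.204278, 0.628110) → end (x,ẋ)=(0.420498, 0.387682)
phase 3: p=0.7191, T=0.563, ωT=1.658091, cosh=2.719892, sinh=2.529390; start (x,ẋ)=(0.420498, 0.387682) → end (x,ẋ)=(0.239894, -1.169926)

1 0.3310 0.2043 0.6281
2 0.8310 0.4205 0.3877
3 1.3940 0.2399 -1.1699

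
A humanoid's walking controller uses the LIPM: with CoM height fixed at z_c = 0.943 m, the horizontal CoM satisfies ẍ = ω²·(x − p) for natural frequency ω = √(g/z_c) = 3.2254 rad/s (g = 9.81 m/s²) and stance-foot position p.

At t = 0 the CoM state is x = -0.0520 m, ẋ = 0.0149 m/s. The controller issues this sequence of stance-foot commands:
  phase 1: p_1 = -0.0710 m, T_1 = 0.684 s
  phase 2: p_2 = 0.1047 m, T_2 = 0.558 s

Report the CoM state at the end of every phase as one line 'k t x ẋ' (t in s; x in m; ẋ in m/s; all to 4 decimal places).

1 0.6840 0.0370 0.3433
2 1.2420 0.2076 0.4248

phase 1: p=-0.0710, T=0.684, ωT=2.206174, cosh=4.595512, sinh=4.485391; start (x,ẋ)=(-0.052000, 0.014900) → end (x,ẋ)=(0.037035, 0.343350)
phase 2: p=0.1047, T=0.558, ωT=1.799773, cosh=3.106806, sinh=2.941470; start (x,ẋ)=(0.037035, 0.343350) → end (x,ẋ)=(0.207604, 0.424758)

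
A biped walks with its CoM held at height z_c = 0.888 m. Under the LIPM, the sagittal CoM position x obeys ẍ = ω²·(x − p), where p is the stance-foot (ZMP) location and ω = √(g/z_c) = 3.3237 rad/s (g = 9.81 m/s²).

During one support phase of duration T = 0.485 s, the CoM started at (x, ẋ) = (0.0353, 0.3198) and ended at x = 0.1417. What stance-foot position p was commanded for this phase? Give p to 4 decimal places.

ωT = 3.3237·0.485 = 1.611994; cosh(ωT) = 2.606144, sinh(ωT) = 2.406655
x(T) = p + (x₀−p)·cosh(ωT) + (ẋ₀/ω)·sinh(ωT) ⇒ p·(1 − cosh) = x(T) − x₀·cosh − (ẋ₀/ω)·sinh
numerator   = 0.1417 − (0.0353)·2.606144 − (0.3198/3.3237)·2.406655 = -0.181861
denominator = 1 − 2.606144 = -1.606144
p = -0.181861 / -1.606144 = 0.1132

p = 0.1132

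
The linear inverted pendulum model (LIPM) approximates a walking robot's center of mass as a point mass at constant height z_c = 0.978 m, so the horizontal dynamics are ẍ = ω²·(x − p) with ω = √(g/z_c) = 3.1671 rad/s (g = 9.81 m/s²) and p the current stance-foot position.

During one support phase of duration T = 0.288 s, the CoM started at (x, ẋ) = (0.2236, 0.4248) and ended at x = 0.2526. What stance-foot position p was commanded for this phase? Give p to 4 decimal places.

p = 0.4727

ωT = 3.1671·0.288 = 0.912125; cosh(ωT) = 1.445638, sinh(ωT) = 1.043968
x(T) = p + (x₀−p)·cosh(ωT) + (ẋ₀/ω)·sinh(ωT) ⇒ p·(1 − cosh) = x(T) − x₀·cosh − (ẋ₀/ω)·sinh
numerator   = 0.2526 − (0.2236)·1.445638 − (0.4248/3.1671)·1.043968 = -0.210671
denominator = 1 − 1.445638 = -0.445638
p = -0.210671 / -0.445638 = 0.4727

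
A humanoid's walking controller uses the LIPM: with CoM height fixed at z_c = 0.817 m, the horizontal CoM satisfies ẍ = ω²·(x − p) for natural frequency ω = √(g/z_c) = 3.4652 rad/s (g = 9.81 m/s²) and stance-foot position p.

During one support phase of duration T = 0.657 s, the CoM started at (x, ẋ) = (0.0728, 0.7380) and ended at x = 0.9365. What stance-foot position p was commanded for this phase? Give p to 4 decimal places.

ωT = 3.4652·0.657 = 2.276636; cosh(ωT) = 4.923240, sinh(ωT) = 4.820611
x(T) = p + (x₀−p)·cosh(ωT) + (ẋ₀/ω)·sinh(ωT) ⇒ p·(1 − cosh) = x(T) − x₀·cosh − (ẋ₀/ω)·sinh
numerator   = 0.9365 − (0.0728)·4.923240 − (0.7380/3.4652)·4.820611 = -0.448580
denominator = 1 − 4.923240 = -3.923240
p = -0.448580 / -3.923240 = 0.1143

p = 0.1143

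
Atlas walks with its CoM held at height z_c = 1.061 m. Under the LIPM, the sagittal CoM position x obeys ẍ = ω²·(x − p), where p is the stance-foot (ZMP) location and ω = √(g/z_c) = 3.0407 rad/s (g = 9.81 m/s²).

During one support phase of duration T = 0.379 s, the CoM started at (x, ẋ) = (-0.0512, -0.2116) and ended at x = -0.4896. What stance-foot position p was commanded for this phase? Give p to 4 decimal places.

p = 0.4067

ωT = 3.0407·0.379 = 1.152425; cosh(ωT) = 1.740866, sinh(ωT) = 1.424996
x(T) = p + (x₀−p)·cosh(ωT) + (ẋ₀/ω)·sinh(ωT) ⇒ p·(1 − cosh) = x(T) − x₀·cosh − (ẋ₀/ω)·sinh
numerator   = -0.4896 − (-0.0512)·1.740866 − (-0.2116/3.0407)·1.424996 = -0.301303
denominator = 1 − 1.740866 = -0.740866
p = -0.301303 / -0.740866 = 0.4067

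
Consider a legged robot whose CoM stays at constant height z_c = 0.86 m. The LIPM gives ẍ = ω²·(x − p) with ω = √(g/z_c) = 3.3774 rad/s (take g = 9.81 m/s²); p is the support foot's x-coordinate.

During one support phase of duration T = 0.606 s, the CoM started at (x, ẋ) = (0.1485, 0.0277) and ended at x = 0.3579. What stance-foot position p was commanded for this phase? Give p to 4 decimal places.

ωT = 3.3774·0.606 = 2.046704; cosh(ωT) = 3.935752, sinh(ωT) = 3.806592
x(T) = p + (x₀−p)·cosh(ωT) + (ẋ₀/ω)·sinh(ωT) ⇒ p·(1 − cosh) = x(T) − x₀·cosh − (ẋ₀/ω)·sinh
numerator   = 0.3579 − (0.1485)·3.935752 − (0.0277/3.3774)·3.806592 = -0.257779
denominator = 1 − 3.935752 = -2.935752
p = -0.257779 / -2.935752 = 0.0878

p = 0.0878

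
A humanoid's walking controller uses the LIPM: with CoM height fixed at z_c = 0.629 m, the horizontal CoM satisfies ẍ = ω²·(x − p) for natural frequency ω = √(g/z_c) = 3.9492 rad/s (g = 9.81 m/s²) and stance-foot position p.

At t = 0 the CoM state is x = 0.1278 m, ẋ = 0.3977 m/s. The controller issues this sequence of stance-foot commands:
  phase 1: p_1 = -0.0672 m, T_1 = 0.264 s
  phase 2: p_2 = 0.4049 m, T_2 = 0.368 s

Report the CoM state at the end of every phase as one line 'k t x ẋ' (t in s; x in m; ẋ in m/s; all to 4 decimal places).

1 0.2640 0.3688 1.5906
2 0.6320 1.1378 3.2995

phase 1: p=-0.0672, T=0.264, ωT=1.042589, cosh=1.594546, sinh=1.242005; start (x,ẋ)=(0.127800, 0.397700) → end (x,ẋ)=(0.368811, 1.590611)
phase 2: p=0.4049, T=0.368, ωT=1.453306, cosh=2.255513, sinh=2.021717; start (x,ẋ)=(0.368811, 1.590611) → end (x,ẋ)=(1.137784, 3.299506)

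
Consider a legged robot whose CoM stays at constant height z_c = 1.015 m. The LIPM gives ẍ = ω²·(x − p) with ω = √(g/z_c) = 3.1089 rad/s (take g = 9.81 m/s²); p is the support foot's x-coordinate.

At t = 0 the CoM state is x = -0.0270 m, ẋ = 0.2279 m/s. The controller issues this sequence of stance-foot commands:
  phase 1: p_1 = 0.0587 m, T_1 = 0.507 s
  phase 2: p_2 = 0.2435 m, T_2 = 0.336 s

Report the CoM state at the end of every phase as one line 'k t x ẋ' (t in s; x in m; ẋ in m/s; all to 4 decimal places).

phase 1: p=0.0587, T=0.507, ωT=1.576212, cosh=2.521679, sinh=2.314922; start (x,ẋ)=(-0.027000, 0.227900) → end (x,ẋ)=(0.012289, -0.042080)
phase 2: p=0.2435, T=0.336, ωT=1.044590, cosh=1.597035, sinh=1.245199; start (x,ẋ)=(0.012289, -0.042080) → end (x,ẋ)=(-0.142606, -0.962268)

1 0.5070 0.0123 -0.0421
2 0.8430 -0.1426 -0.9623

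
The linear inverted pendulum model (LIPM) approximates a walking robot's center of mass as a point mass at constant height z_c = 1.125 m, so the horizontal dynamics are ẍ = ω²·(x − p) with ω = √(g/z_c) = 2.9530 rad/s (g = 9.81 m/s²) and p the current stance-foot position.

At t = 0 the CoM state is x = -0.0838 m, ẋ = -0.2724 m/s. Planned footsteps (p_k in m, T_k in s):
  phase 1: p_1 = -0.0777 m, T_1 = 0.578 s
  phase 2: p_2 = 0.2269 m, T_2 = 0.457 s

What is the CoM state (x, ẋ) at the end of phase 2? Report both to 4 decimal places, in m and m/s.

x = -1.4427, ẋ = -4.7090

phase 1: p=-0.0777, T=0.578, ωT=1.706834, cosh=2.846462, sinh=2.665023; start (x,ẋ)=(-0.083800, -0.272400) → end (x,ẋ)=(-0.340899, -0.823382)
phase 2: p=0.2269, T=0.457, ωT=1.349521, cosh=2.057471, sinh=1.798107; start (x,ẋ)=(-0.340899, -0.823382) → end (x,ẋ)=(-1.442694, -4.708989)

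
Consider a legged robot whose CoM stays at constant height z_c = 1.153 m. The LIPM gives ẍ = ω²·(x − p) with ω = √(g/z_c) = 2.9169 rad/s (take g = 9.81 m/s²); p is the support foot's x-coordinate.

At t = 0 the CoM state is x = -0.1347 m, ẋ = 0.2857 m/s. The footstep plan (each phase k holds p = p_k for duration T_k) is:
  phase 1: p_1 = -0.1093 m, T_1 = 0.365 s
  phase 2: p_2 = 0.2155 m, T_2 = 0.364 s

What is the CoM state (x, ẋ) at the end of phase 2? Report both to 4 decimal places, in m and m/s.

phase 1: p=-0.1093, T=0.365, ωT=1.064669, cosh=1.622360, sinh=1.277518; start (x,ẋ)=(-0.134700, 0.285700) → end (x,ẋ)=(-0.025380, 0.368858)
phase 2: p=0.2155, T=0.364, ωT=1.061752, cosh=1.618640, sinh=1.272791; start (x,ẋ)=(-0.025380, 0.368858) → end (x,ẋ)=(-0.013446, -0.297242)

x = -0.0134, ẋ = -0.2972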